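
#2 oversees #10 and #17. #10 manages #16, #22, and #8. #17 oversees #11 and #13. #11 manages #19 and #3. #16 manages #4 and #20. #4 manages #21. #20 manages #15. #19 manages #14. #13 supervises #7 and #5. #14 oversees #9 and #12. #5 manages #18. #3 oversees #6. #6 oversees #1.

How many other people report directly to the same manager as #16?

#16 reports to #10. #10's other direct reports are #22, #8 — 2 peers.

2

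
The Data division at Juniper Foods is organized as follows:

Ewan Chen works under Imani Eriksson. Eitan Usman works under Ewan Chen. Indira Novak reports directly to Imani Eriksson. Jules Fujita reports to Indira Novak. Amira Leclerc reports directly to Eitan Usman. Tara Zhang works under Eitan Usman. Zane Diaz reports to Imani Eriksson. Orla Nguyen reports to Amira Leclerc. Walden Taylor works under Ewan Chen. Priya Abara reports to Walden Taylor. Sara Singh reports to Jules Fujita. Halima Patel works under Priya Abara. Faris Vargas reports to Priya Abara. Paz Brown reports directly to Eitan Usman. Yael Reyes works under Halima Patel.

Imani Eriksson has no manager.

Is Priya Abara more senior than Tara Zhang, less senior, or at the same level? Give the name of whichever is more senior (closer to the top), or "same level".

Both Priya Abara and Tara Zhang are 3 levels below Imani Eriksson.

same level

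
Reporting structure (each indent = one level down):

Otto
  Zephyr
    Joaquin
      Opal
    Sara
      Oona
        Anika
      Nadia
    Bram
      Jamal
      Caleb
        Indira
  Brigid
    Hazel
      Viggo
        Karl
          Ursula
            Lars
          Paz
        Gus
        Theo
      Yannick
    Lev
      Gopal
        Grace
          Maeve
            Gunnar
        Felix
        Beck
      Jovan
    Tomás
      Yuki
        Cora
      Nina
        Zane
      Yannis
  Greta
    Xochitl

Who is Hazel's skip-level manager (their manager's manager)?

Otto

Hazel reports to Brigid, and Brigid reports to Otto. So Hazel's skip-level manager is Otto.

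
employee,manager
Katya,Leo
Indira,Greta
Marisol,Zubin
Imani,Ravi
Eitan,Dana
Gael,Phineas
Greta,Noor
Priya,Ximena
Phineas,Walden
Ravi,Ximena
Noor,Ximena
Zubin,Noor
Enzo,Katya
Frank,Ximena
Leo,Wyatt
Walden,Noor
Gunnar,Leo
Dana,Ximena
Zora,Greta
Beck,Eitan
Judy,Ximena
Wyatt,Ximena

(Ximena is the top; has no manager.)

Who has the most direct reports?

Ximena

Direct-report counts: Ximena has 7; Ravi has 1; Dana has 1; Eitan has 1; Noor has 3; Walden has 1; Phineas has 1; Zubin has 1; Greta has 2; Wyatt has 1; Leo has 2; Katya has 1. The largest is 7, held by Ximena.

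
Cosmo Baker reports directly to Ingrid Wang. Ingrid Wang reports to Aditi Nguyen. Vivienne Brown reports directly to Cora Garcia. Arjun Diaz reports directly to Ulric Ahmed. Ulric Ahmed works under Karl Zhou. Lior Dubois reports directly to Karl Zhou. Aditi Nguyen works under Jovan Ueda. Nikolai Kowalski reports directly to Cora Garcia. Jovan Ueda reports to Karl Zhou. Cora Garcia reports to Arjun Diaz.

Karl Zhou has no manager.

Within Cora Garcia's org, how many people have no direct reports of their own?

The people in Cora Garcia's organization with no one reporting to them are Nikolai Kowalski, Vivienne Brown. That is 2.

2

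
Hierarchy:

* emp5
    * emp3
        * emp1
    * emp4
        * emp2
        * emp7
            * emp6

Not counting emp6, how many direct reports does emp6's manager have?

emp6 reports to emp7, and emp7 has no other direct reports. emp6 has 0 peers.

0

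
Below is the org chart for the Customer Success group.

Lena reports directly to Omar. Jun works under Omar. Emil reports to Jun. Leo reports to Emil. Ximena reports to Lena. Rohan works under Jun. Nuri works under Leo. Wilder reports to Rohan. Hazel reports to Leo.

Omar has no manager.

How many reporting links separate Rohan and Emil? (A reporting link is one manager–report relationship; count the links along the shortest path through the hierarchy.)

2

Rohan is 1 level below Jun, and Emil is 1 level below Jun (their lowest common manager). The shortest path runs up from Rohan to Jun and back down to Emil: 1 + 1 = 2 links.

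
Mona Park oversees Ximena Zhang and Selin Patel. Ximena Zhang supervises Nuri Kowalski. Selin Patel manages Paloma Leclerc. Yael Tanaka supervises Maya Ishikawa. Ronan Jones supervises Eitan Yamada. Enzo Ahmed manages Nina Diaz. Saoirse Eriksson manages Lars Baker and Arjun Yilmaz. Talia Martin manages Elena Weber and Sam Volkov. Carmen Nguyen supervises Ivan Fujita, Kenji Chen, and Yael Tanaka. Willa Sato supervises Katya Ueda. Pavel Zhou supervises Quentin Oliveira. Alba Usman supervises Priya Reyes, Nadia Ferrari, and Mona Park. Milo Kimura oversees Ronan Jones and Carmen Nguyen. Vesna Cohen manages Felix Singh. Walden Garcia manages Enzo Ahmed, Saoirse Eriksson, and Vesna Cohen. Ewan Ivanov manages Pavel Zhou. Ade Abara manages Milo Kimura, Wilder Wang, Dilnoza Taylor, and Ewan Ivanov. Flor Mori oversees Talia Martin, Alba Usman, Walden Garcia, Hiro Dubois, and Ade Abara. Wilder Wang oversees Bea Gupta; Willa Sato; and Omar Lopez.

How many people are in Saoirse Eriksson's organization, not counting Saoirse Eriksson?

Saoirse Eriksson directly manages Arjun Yilmaz, Lars Baker. Arjun Yilmaz has no reports. Lars Baker has no reports. So Saoirse Eriksson's organization is 2 direct reports plus everyone under them: 1 + 1 = 2.

2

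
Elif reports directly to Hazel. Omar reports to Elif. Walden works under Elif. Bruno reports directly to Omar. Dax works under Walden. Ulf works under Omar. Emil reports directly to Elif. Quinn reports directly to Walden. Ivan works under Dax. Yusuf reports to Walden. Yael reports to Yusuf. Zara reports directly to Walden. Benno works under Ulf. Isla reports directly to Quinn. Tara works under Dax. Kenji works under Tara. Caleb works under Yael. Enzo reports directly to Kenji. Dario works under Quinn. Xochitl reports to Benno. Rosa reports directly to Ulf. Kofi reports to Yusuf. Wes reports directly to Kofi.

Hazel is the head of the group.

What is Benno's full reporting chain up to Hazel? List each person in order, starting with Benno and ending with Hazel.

Benno reports to Ulf. Ulf reports to Omar. Omar reports to Elif. Elif reports to Hazel. Hazel is at the top.

Benno -> Ulf -> Omar -> Elif -> Hazel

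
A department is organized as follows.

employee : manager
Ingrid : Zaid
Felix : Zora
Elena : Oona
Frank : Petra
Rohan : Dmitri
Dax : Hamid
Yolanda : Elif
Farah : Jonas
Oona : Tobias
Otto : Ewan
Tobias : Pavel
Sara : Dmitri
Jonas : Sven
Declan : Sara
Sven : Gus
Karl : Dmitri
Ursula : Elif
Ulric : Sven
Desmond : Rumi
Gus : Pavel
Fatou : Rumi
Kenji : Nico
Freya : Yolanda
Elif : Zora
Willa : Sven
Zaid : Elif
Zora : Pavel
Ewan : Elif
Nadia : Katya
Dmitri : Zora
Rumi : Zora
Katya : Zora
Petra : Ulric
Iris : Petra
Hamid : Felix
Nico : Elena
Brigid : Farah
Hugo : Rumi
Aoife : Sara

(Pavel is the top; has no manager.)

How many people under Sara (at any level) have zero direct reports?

2

The people in Sara's organization with no one reporting to them are Aoife, Declan. That is 2.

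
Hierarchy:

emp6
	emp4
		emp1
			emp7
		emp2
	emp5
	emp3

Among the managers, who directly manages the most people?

emp6

Direct-report counts: emp6 has 3; emp4 has 2; emp1 has 1. The largest is 3, held by emp6.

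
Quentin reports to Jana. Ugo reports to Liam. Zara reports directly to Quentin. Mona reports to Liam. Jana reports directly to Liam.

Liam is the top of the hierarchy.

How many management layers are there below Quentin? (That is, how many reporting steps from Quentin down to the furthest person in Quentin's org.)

1

The longest chain under Quentin runs Quentin → Zara, which is 1 level below Quentin.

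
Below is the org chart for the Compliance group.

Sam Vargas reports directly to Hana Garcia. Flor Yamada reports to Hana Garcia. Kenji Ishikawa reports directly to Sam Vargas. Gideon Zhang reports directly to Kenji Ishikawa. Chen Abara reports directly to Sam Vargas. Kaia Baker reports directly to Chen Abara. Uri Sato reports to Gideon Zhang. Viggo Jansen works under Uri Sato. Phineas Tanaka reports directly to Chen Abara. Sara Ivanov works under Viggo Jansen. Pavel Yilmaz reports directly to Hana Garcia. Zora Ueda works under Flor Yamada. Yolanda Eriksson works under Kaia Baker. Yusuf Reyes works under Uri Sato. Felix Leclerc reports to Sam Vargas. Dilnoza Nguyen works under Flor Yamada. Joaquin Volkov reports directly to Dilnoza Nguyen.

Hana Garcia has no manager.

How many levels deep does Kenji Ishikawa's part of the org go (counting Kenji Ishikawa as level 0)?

The longest chain under Kenji Ishikawa runs Kenji Ishikawa → Gideon Zhang → Uri Sato → Viggo Jansen → Sara Ivanov, which is 4 levels below Kenji Ishikawa.

4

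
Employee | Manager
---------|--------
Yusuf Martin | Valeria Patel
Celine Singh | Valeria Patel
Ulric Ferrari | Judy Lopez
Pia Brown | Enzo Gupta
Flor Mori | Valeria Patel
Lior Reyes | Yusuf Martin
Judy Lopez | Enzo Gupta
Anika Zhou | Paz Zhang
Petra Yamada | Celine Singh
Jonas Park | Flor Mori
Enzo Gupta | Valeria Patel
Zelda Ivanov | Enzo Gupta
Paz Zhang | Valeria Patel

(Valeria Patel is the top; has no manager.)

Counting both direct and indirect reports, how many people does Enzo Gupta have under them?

Enzo Gupta directly manages Judy Lopez, Zelda Ivanov, Pia Brown. Under Judy Lopez: Ulric Ferrari (1). Zelda Ivanov has no reports. Pia Brown has no reports. So Enzo Gupta's organization is 3 direct reports plus everyone under them: 2 + 1 + 1 = 4.

4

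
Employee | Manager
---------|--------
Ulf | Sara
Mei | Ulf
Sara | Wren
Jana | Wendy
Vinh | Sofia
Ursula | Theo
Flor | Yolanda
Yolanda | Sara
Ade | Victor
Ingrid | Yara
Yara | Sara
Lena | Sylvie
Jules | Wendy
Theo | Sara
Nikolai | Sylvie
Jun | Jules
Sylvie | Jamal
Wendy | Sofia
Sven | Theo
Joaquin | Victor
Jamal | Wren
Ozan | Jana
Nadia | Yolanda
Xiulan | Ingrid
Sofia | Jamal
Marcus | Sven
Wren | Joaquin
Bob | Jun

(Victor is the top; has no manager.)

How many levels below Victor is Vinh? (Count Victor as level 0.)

Chain from Vinh up to Victor: Vinh → Sofia → Jamal → Wren → Joaquin → Victor. That is 5 steps up, so Vinh is 5 levels below Victor.

5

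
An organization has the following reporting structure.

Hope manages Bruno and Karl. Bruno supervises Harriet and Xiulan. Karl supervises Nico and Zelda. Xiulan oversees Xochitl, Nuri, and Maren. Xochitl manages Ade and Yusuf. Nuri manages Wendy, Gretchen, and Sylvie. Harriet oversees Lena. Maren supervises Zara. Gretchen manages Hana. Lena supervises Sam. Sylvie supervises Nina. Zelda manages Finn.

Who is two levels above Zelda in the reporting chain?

Zelda reports to Karl, and Karl reports to Hope. So Zelda's skip-level manager is Hope.

Hope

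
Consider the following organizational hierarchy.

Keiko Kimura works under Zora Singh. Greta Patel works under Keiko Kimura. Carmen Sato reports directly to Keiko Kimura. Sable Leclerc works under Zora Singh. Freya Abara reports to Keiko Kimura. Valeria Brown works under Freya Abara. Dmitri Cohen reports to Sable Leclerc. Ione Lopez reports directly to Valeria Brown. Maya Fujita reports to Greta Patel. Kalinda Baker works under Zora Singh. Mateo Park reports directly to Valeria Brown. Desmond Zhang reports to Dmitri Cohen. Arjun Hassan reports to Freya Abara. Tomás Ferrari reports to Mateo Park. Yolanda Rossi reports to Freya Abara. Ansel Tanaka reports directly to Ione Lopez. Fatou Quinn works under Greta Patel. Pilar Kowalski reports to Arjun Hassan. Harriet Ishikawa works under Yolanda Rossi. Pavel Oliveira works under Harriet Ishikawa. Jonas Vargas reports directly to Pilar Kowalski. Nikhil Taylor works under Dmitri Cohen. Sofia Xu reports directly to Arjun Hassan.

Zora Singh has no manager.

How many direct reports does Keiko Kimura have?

Keiko Kimura directly manages Greta Patel, Carmen Sato, Freya Abara. That is 3 direct reports.

3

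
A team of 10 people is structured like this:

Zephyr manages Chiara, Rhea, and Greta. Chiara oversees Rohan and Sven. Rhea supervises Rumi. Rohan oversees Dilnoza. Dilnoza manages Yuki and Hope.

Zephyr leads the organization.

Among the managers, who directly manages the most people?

Direct-report counts: Zephyr has 3; Rhea has 1; Chiara has 2; Rohan has 1; Dilnoza has 2. The largest is 3, held by Zephyr.

Zephyr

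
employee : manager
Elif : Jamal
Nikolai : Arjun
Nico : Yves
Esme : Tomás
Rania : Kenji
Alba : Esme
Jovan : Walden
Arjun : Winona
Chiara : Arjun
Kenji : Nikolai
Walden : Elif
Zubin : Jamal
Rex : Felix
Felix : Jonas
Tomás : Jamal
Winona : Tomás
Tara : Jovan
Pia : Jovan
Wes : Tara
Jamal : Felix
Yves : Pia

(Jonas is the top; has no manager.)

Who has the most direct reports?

Jamal

Direct-report counts: Jonas has 1; Felix has 2; Jamal has 3; Tomás has 2; Esme has 1; Winona has 1; Arjun has 2; Nikolai has 1; Kenji has 1; Elif has 1; Walden has 1; Jovan has 2; Tara has 1; Pia has 1; Yves has 1. The largest is 3, held by Jamal.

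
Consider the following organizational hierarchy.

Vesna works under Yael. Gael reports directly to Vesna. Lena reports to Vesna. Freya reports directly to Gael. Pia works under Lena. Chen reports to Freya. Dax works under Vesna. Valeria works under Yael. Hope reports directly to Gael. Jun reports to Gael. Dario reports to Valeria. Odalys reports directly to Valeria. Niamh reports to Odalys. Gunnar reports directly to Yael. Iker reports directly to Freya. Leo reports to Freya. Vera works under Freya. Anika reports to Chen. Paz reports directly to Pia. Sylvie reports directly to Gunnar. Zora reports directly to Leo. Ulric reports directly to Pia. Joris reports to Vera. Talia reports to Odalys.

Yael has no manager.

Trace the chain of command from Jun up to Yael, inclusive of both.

Jun -> Gael -> Vesna -> Yael

Jun reports to Gael. Gael reports to Vesna. Vesna reports to Yael. Yael is at the top.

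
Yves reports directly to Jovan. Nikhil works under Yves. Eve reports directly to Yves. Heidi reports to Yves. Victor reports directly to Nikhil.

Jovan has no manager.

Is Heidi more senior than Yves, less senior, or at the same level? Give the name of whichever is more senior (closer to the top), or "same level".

Heidi is 2 levels below Jovan; Yves is 1. Yves is higher.

Yves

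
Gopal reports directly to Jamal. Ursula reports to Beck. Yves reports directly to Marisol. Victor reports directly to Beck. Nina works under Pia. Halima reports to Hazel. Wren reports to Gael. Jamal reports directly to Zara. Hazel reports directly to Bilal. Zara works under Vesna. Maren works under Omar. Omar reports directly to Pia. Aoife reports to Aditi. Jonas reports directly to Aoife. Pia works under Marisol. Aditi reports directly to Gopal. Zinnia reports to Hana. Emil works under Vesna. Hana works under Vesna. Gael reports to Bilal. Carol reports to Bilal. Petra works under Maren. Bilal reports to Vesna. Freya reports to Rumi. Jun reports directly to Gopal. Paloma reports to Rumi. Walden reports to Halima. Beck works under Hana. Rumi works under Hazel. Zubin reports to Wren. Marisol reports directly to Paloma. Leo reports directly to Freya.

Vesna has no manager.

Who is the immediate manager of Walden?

Walden reports directly to Halima.

Halima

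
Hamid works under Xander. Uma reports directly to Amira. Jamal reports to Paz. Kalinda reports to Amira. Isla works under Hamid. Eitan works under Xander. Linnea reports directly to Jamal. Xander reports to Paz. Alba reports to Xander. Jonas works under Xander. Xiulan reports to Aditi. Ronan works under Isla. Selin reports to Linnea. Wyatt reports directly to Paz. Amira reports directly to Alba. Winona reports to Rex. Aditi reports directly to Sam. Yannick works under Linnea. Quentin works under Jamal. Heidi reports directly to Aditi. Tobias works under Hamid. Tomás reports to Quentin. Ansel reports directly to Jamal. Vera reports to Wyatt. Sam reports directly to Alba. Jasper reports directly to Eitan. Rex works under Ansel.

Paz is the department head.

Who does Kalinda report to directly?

Amira

Kalinda reports directly to Amira.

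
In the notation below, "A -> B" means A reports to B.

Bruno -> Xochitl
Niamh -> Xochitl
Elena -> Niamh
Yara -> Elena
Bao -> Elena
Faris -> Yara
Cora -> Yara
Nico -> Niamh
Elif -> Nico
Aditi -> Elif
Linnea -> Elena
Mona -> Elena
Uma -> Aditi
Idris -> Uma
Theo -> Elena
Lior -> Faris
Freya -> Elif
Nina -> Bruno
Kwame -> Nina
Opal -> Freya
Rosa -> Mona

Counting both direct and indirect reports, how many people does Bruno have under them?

Bruno directly manages Nina. Under Nina: Kwame (1). That's 2 in total.

2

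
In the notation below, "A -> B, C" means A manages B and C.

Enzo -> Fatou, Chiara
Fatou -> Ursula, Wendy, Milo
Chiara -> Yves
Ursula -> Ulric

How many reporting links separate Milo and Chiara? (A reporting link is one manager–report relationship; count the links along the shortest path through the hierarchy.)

3

Milo is 2 levels below Enzo, and Chiara is 1 level below Enzo (their lowest common manager). The shortest path runs up from Milo to Enzo and back down to Chiara: 2 + 1 = 3 links.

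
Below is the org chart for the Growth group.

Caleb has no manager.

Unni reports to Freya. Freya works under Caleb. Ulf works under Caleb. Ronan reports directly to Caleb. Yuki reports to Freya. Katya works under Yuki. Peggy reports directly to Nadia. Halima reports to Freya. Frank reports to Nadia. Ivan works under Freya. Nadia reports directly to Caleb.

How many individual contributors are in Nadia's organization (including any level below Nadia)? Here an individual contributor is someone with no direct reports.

2

The people in Nadia's organization with no one reporting to them are Frank, Peggy. That is 2.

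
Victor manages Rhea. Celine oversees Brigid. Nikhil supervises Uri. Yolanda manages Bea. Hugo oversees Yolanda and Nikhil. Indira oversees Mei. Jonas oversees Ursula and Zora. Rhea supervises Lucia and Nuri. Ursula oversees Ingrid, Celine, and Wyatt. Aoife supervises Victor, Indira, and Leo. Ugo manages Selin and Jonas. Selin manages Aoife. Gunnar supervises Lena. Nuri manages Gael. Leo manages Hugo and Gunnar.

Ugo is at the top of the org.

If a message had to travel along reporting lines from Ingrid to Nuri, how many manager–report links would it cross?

Ingrid is 3 levels below Ugo, and Nuri is 5 levels below Ugo (their lowest common manager). The shortest path runs up from Ingrid to Ugo and back down to Nuri: 3 + 5 = 8 links.

8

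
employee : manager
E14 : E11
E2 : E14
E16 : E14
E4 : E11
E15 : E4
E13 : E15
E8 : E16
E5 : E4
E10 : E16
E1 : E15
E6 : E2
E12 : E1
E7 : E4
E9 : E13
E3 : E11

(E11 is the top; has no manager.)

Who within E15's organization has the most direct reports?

E15

Direct-report counts within E15's organization: E15 has 2; E1 has 1; E13 has 1. The largest is 2, held by E15.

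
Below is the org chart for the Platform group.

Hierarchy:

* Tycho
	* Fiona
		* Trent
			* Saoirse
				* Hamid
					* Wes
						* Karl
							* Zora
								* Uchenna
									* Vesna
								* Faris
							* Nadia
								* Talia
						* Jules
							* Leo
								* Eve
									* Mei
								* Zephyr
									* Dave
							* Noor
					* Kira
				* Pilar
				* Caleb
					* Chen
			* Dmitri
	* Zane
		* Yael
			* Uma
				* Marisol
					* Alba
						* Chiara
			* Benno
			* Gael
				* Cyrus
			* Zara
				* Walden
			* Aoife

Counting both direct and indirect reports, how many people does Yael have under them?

10

Yael directly manages Uma, Benno, Gael, Zara, Aoife. Under Uma: Marisol, Alba, Chiara (3). Benno has no reports. Under Gael: Cyrus (1). Under Zara: Walden (1). Aoife has no reports. So Yael's organization is 5 direct reports plus everyone under them: 4 + 1 + 2 + 2 + 1 = 10.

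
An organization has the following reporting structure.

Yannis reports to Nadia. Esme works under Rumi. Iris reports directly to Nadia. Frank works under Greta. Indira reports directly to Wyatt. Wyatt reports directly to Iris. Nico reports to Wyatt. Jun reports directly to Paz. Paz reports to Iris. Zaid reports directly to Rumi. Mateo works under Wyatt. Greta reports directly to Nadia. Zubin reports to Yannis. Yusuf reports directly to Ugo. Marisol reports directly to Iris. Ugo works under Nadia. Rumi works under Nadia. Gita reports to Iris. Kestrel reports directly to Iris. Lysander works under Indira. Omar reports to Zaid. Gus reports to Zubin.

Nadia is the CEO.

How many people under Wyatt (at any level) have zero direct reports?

The people in Wyatt's organization with no one reporting to them are Mateo, Nico, Lysander. That is 3.

3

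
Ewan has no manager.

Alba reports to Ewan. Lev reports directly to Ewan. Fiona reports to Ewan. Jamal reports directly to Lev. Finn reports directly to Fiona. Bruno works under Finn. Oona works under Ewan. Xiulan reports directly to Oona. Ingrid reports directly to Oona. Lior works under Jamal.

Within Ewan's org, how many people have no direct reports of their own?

5

The people in Ewan's organization with no one reporting to them are Ingrid, Xiulan, Bruno, Lior, Alba. That is 5.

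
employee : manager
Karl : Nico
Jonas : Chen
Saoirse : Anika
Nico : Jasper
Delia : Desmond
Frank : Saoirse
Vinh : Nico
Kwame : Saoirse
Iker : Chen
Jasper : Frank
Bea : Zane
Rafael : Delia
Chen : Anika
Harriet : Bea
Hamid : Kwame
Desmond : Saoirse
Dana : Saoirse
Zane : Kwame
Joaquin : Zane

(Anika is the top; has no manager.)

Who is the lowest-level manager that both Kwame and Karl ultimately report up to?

Kwame's chain of managers is Saoirse, Anika. Karl's chain of managers is Nico, Jasper, Frank, Saoirse, Anika. The first manager that appears in both chains is Saoirse.

Saoirse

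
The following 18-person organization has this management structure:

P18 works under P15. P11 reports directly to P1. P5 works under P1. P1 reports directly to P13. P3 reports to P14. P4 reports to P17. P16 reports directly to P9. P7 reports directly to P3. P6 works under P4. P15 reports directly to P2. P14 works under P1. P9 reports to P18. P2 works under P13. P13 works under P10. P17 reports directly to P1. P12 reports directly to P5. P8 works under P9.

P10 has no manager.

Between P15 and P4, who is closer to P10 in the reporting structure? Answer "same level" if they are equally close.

P15

P15 is 3 levels below P10; P4 is 4. P15 is higher.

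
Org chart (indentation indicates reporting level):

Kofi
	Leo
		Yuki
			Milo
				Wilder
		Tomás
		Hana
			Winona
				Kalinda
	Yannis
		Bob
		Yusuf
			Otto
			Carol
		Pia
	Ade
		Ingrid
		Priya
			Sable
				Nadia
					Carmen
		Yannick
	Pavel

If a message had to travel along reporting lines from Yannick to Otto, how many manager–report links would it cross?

5

Yannick is 2 levels below Kofi, and Otto is 3 levels below Kofi (their lowest common manager). The shortest path runs up from Yannick to Kofi and back down to Otto: 2 + 3 = 5 links.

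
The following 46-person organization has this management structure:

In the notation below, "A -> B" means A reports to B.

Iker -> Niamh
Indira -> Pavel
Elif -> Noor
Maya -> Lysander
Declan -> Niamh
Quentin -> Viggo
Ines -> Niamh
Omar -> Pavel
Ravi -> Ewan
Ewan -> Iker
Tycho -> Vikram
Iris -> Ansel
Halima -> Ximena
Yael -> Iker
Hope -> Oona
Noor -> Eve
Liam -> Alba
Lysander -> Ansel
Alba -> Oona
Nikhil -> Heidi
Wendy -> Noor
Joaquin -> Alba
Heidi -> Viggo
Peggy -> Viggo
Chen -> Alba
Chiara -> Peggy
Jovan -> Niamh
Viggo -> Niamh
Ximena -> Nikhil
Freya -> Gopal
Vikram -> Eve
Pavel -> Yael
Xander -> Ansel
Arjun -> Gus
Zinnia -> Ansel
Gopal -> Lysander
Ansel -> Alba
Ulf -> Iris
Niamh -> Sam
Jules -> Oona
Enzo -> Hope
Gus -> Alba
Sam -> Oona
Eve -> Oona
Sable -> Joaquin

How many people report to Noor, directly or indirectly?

Noor directly manages Wendy, Elif. Wendy has no reports. Elif has no reports. So Noor's organization is 2 direct reports plus everyone under them: 1 + 1 = 2.

2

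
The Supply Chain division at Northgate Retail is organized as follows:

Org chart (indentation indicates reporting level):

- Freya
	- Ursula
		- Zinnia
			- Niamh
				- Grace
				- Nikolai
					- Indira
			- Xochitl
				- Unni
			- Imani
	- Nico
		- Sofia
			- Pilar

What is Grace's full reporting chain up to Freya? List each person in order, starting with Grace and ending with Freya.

Grace -> Niamh -> Zinnia -> Ursula -> Freya

Grace reports to Niamh. Niamh reports to Zinnia. Zinnia reports to Ursula. Ursula reports to Freya. Freya is at the top.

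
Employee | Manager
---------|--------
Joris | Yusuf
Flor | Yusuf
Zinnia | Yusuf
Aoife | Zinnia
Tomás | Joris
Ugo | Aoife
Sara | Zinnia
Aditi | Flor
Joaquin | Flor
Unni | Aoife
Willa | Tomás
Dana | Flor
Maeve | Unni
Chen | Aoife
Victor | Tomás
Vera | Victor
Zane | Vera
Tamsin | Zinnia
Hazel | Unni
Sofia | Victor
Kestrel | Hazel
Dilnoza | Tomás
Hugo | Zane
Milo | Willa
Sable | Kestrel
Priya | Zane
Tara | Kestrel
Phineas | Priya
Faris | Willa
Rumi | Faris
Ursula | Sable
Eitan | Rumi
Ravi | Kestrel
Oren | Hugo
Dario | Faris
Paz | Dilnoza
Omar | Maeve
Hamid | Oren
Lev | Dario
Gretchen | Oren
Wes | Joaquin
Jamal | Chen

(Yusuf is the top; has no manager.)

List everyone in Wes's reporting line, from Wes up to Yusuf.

Wes -> Joaquin -> Flor -> Yusuf

Wes reports to Joaquin. Joaquin reports to Flor. Flor reports to Yusuf. Yusuf is at the top.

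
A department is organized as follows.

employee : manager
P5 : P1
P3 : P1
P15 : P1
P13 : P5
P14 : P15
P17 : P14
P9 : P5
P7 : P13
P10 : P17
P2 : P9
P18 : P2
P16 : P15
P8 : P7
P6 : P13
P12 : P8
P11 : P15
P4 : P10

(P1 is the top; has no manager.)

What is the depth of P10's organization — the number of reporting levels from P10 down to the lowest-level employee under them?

The longest chain under P10 runs P10 → P4, which is 1 level below P10.

1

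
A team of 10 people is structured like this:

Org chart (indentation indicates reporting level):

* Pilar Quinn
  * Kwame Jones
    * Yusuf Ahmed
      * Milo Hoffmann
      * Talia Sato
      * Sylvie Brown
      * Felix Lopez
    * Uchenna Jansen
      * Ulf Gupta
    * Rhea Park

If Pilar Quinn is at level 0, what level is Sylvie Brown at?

3

Chain from Sylvie Brown up to Pilar Quinn: Sylvie Brown → Yusuf Ahmed → Kwame Jones → Pilar Quinn. That is 3 steps up, so Sylvie Brown is 3 levels below Pilar Quinn.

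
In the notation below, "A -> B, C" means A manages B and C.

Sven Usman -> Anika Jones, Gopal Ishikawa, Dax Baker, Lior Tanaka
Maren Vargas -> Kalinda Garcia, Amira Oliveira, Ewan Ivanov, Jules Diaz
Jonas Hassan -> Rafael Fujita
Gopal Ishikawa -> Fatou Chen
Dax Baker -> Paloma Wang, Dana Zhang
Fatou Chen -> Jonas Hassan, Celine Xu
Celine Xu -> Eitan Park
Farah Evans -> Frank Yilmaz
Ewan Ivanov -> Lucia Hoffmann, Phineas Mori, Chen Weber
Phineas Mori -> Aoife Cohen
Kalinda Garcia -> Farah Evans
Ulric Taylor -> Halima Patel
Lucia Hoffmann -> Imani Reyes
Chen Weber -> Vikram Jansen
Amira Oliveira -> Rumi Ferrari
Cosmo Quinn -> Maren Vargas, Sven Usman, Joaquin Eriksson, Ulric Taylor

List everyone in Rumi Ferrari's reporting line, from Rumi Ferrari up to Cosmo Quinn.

Rumi Ferrari reports to Amira Oliveira. Amira Oliveira reports to Maren Vargas. Maren Vargas reports to Cosmo Quinn. Cosmo Quinn is at the top.

Rumi Ferrari -> Amira Oliveira -> Maren Vargas -> Cosmo Quinn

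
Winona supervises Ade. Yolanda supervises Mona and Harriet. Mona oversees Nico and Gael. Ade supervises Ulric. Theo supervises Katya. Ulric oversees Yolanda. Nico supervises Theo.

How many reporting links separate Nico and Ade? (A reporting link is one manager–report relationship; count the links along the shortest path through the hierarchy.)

Nico is in Ade's organization: the chain from Nico up to Ade is Nico → Mona → Yolanda → Ulric → Ade, which is 4 links.

4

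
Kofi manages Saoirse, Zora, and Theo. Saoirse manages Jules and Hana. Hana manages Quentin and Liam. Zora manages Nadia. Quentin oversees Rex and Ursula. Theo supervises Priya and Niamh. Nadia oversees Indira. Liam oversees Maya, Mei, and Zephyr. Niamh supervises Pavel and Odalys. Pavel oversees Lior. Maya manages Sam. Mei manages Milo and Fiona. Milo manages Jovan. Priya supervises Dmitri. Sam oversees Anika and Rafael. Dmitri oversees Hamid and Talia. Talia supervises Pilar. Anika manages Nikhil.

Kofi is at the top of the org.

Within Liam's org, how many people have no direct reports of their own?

The people in Liam's organization with no one reporting to them are Zephyr, Fiona, Jovan, Rafael, Nikhil. That is 5.

5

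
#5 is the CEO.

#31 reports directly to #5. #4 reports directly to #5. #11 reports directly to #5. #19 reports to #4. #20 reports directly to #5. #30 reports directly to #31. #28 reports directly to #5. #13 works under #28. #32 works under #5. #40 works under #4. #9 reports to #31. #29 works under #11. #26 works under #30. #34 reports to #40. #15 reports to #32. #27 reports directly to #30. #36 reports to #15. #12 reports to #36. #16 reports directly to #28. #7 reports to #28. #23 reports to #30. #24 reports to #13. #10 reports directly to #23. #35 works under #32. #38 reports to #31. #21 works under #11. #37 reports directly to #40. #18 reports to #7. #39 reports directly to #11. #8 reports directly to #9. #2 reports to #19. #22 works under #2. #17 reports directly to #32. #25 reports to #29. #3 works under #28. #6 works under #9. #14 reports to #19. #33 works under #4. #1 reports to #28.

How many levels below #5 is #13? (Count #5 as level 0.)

Chain from #13 up to #5: #13 → #28 → #5. That is 2 steps up, so #13 is 2 levels below #5.

2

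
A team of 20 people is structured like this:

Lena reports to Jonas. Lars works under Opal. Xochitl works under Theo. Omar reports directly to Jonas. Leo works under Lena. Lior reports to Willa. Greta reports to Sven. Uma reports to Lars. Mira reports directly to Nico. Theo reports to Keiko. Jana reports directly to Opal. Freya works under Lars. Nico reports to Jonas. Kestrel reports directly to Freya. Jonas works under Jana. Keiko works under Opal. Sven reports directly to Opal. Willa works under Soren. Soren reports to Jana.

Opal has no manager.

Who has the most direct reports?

Direct-report counts: Opal has 4; Lars has 2; Freya has 1; Sven has 1; Jana has 2; Jonas has 3; Nico has 1; Lena has 1; Soren has 1; Willa has 1; Keiko has 1; Theo has 1. The largest is 4, held by Opal.

Opal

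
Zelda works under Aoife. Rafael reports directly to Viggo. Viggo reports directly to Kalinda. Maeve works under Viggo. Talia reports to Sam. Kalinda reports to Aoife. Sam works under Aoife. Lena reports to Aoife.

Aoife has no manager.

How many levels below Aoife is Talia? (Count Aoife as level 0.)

Chain from Talia up to Aoife: Talia → Sam → Aoife. That is 2 steps up, so Talia is 2 levels below Aoife.

2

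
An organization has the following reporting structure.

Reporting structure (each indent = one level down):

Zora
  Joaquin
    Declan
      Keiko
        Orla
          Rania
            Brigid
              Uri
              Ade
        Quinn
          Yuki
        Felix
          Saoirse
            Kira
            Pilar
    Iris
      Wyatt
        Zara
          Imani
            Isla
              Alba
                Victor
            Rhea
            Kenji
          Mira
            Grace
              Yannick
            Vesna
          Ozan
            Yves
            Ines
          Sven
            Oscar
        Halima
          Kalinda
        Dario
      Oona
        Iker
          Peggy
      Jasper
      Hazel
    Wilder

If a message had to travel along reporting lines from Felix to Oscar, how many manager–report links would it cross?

8

Felix is 3 levels below Joaquin, and Oscar is 5 levels below Joaquin (their lowest common manager). The shortest path runs up from Felix to Joaquin and back down to Oscar: 3 + 5 = 8 links.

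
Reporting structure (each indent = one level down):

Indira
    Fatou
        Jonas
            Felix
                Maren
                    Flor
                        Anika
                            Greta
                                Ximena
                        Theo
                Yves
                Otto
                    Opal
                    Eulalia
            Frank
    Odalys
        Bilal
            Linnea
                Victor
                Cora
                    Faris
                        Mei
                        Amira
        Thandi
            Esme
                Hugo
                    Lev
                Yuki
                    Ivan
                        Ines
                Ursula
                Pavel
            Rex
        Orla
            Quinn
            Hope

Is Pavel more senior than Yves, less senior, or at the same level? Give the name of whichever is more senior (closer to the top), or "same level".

Both Pavel and Yves are 4 levels below Indira.

same level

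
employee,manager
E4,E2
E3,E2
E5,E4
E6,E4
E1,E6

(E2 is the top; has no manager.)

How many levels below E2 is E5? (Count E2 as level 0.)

2

Chain from E5 up to E2: E5 → E4 → E2. That is 2 steps up, so E5 is 2 levels below E2.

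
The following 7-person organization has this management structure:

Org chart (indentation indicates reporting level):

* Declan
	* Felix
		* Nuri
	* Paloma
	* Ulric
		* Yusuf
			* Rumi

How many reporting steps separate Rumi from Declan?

Chain from Rumi up to Declan: Rumi → Yusuf → Ulric → Declan. That is 3 steps up, so Rumi is 3 levels below Declan.

3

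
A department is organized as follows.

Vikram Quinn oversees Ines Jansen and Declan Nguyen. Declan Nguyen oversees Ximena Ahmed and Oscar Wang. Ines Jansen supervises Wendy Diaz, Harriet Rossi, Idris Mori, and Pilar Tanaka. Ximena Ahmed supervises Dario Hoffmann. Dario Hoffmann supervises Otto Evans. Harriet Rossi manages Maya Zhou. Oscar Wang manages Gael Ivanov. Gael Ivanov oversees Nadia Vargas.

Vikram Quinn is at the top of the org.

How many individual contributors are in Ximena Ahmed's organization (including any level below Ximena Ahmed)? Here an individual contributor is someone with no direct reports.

The only person in Ximena Ahmed's organization with no one reporting to them is Otto Evans. That is 1.

1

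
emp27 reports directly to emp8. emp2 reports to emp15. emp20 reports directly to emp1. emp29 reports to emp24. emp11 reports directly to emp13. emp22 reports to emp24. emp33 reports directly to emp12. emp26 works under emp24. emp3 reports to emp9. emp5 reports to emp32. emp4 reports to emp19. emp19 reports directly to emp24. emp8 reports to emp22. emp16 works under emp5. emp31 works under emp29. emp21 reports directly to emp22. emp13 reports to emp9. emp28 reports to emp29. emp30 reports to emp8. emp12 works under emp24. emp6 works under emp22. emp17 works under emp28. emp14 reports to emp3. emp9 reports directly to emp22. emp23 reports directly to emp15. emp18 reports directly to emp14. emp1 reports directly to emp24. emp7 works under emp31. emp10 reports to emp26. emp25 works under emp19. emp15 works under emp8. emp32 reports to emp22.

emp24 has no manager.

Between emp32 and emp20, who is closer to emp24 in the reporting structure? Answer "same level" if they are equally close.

same level

Both emp32 and emp20 are 2 levels below emp24.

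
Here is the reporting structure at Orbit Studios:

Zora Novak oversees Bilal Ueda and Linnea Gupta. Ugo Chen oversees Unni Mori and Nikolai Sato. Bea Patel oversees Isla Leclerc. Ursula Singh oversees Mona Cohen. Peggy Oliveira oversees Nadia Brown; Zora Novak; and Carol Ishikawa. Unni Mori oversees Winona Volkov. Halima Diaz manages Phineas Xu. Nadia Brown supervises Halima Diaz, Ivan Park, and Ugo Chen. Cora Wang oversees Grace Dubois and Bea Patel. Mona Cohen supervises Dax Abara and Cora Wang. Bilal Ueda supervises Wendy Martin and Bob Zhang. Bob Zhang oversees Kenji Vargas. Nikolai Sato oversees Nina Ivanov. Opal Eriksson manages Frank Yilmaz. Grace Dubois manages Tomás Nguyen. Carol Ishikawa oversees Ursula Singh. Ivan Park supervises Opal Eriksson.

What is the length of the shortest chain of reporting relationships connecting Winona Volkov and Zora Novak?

Winona Volkov is 4 levels below Peggy Oliveira, and Zora Novak is 1 level below Peggy Oliveira (their lowest common manager). The shortest path runs up from Winona Volkov to Peggy Oliveira and back down to Zora Novak: 4 + 1 = 5 links.

5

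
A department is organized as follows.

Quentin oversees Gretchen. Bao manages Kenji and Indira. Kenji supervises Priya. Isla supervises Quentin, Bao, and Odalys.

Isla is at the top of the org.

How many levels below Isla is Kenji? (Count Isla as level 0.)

2

Chain from Kenji up to Isla: Kenji → Bao → Isla. That is 2 steps up, so Kenji is 2 levels below Isla.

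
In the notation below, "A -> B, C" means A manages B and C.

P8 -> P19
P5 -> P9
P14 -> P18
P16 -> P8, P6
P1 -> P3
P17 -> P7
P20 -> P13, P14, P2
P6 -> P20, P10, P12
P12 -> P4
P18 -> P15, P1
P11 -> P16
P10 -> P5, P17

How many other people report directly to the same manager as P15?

P15 reports to P18. P18's other direct reports are P1 — 1 peer.

1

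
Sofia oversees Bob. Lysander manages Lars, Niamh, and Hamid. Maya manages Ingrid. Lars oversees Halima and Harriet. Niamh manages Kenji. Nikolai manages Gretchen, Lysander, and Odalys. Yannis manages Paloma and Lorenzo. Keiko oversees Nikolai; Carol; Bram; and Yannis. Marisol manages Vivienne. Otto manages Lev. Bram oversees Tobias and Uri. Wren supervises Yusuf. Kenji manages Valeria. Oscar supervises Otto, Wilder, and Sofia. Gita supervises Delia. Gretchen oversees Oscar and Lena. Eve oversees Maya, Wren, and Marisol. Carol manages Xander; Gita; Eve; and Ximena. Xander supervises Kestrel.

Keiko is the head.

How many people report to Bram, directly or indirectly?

2

Bram directly manages Tobias, Uri. Tobias has no reports. Uri has no reports. So Bram's organization is 2 direct reports plus everyone under them: 1 + 1 = 2.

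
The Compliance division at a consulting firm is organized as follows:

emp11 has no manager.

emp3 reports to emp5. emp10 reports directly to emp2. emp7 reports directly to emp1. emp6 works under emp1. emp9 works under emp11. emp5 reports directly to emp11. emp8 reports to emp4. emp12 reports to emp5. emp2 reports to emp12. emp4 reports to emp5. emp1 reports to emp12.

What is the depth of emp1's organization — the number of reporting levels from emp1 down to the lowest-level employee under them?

The longest chain under emp1 runs emp1 → emp6, which is 1 level below emp1.

1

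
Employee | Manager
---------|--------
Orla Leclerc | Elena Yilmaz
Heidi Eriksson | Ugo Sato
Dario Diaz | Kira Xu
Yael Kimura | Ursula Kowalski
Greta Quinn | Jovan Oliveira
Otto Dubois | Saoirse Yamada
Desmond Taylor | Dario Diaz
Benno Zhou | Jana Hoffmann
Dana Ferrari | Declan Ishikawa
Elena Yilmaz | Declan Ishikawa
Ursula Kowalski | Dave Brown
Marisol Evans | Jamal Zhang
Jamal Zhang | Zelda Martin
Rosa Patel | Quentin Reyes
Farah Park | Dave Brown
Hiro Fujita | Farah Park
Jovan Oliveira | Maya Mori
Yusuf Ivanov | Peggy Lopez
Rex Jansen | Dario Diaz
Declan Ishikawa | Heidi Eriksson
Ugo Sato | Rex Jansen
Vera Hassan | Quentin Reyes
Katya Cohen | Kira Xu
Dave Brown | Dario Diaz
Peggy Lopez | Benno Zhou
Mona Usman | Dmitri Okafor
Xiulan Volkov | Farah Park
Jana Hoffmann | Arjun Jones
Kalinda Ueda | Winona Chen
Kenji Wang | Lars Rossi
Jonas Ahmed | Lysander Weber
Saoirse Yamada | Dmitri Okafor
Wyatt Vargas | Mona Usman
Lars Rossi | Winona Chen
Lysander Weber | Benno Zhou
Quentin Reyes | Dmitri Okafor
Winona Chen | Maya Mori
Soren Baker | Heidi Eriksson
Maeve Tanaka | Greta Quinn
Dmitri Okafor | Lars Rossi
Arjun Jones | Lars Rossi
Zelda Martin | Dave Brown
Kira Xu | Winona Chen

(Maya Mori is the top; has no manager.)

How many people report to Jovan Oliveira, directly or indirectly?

2

Jovan Oliveira directly manages Greta Quinn. Under Greta Quinn: Maeve Tanaka (1). That's 2 in total.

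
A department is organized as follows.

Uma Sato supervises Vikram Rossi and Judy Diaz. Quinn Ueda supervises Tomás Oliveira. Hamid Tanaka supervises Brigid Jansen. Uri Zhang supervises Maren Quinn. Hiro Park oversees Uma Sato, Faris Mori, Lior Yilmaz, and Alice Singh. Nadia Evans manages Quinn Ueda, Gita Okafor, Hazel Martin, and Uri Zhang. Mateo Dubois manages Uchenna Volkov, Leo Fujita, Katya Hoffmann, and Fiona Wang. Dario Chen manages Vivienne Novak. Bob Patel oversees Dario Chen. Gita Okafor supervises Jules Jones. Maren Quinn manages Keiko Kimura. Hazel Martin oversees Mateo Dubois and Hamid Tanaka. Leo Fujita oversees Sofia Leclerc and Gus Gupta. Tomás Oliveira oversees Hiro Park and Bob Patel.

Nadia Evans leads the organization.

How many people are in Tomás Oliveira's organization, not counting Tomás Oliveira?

Tomás Oliveira directly manages Hiro Park, Bob Patel. Under Hiro Park: Alice Singh, Faris Mori, Lior Yilmaz, Uma Sato, Judy Diaz, Vikram Rossi (6). Under Bob Patel: Dario Chen, Vivienne Novak (2). So Tomás Oliveira's organization is 2 direct reports plus everyone under them: 7 + 3 = 10.

10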